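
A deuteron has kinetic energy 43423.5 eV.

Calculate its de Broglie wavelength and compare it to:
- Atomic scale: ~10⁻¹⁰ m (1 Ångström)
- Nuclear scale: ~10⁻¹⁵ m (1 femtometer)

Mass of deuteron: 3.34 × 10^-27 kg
λ = 9.72 × 10^-14 m, which is between nuclear and atomic scales.

Using λ = h/√(2mKE):

KE = 43423.5 eV = 6.957 × 10^-15 J

λ = h/√(2mKE)
λ = (6.626 × 10^-34 J·s) / √(2 × 3.34 × 10^-27 kg × 6.957 × 10^-15 J)
λ = 9.72 × 10^-14 m

Comparison:
- Atomic scale (10⁻¹⁰ m): λ is 0.00097× this size
- Nuclear scale (10⁻¹⁵ m): λ is 97× this size

The wavelength is between nuclear and atomic scales.

This wavelength is appropriate for probing atomic structure but too large for nuclear physics experiments.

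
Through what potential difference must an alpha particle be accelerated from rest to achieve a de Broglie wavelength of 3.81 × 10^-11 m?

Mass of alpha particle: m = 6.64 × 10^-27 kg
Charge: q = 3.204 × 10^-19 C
7.11 × 10^-2 V

From λ = h/√(2mqV), we solve for V:

λ² = h²/(2mqV)
V = h²/(2mqλ²)
V = (6.626 × 10^-34 J·s)² / (2 × 6.64 × 10^-27 kg × 3.204 × 10^-19 C × (3.81 × 10^-11 m)²)
V = 7.11 × 10^-2 V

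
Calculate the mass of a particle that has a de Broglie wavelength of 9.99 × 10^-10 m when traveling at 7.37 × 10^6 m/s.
9.00 × 10^-32 kg

From the de Broglie relation λ = h/(mv), we solve for m:

m = h/(λv)
m = (6.626 × 10^-34 J·s) / (9.99 × 10^-10 m × 7.37 × 10^6 m/s)
m = 9.00 × 10^-32 kg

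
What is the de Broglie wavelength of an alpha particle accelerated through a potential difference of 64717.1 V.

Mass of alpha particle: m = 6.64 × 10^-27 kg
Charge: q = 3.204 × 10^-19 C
3.99 × 10^-14 m

When a particle is accelerated through voltage V, it gains kinetic energy KE = qV.

The de Broglie wavelength is then λ = h/√(2mqV):

λ = h/√(2mqV)
λ = (6.626 × 10^-34 J·s) / √(2 × 6.64 × 10^-27 kg × 3.204 × 10^-19 C × 64717.1 V)
λ = 3.99 × 10^-14 m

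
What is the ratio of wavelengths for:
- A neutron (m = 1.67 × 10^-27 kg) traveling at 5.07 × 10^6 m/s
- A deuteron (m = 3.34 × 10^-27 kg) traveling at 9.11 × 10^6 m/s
λ₁/λ₂ = 3.59

Using λ = h/(mv):

λ₁ = h/(m₁v₁) = 7.83 × 10^-14 m
λ₂ = h/(m₂v₂) = 2.18 × 10^-14 m

Ratio λ₁/λ₂ = (m₂v₂)/(m₁v₁)
         = (3.34 × 10^-27 kg × 9.11 × 10^6 m/s) / (1.67 × 10^-27 kg × 5.07 × 10^6 m/s)
         = 3.59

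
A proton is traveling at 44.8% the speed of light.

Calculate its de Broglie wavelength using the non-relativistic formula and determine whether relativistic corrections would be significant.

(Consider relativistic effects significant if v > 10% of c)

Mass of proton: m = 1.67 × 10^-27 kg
Yes, relativistic corrections are needed.

Using the non-relativistic de Broglie formula λ = h/(mv):

v = 44.8% × c = 1.343 × 10^8 m/s

λ = h/(mv)
λ = (6.626 × 10^-34 J·s) / (1.67 × 10^-27 kg × 1.343 × 10^8 m/s)
λ = 2.95 × 10^-15 m

Since v = 44.8% of c > 10% of c, relativistic corrections ARE significant and the actual wavelength would differ from this non-relativistic estimate.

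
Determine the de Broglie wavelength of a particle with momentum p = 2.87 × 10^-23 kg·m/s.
2.31 × 10^-11 m

Using the de Broglie relation λ = h/p:

λ = h/p
λ = (6.626 × 10^-34 J·s) / (2.87 × 10^-23 kg·m/s)
λ = 2.31 × 10^-11 m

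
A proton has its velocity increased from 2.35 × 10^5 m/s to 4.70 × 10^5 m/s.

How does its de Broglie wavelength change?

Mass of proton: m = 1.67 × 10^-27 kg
The wavelength decreases by a factor of 2.

Using λ = h/(mv):

Initial wavelength: λ₁ = h/(mv₁) = 1.69 × 10^-12 m
Final wavelength: λ₂ = h/(mv₂) = 8.44 × 10^-13 m

Since λ ∝ 1/v, when velocity increases by a factor of 2, the wavelength decreases by a factor of 2.

λ₂/λ₁ = v₁/v₂ = 1/2

The wavelength decreases by a factor of 2.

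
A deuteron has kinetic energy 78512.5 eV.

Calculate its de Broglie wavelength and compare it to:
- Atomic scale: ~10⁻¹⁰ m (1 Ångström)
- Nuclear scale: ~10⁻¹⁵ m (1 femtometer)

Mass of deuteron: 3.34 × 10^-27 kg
λ = 7.23 × 10^-14 m, which is between nuclear and atomic scales.

Using λ = h/√(2mKE):

KE = 78512.5 eV = 1.258 × 10^-14 J

λ = h/√(2mKE)
λ = (6.626 × 10^-34 J·s) / √(2 × 3.34 × 10^-27 kg × 1.258 × 10^-14 J)
λ = 7.23 × 10^-14 m

Comparison:
- Atomic scale (10⁻¹⁰ m): λ is 0.00072× this size
- Nuclear scale (10⁻¹⁵ m): λ is 72× this size

The wavelength is between nuclear and atomic scales.

This wavelength is appropriate for probing atomic structure but too large for nuclear physics experiments.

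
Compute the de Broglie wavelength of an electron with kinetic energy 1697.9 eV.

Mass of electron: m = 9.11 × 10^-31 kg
2.98 × 10^-11 m

Using λ = h/√(2mKE):

First convert KE to Joules: KE = 1697.9 eV = 2.720 × 10^-16 J

λ = h/√(2mKE)
λ = (6.626 × 10^-34 J·s) / √(2 × 9.11 × 10^-31 kg × 2.720 × 10^-16 J)
λ = 2.98 × 10^-11 m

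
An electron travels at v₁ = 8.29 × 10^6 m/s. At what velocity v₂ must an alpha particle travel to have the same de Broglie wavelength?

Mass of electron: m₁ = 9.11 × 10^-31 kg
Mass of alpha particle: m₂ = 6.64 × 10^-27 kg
v₂ = 1.14 × 10^3 m/s

For equal de Broglie wavelengths: λ₁ = λ₂

h/(m₁v₁) = h/(m₂v₂)
m₁v₁ = m₂v₂
v₂ = v₁ · (m₁/m₂)

v₂ = 8.29 × 10^6 m/s × (9.11 × 10^-31 kg / 6.64 × 10^-27 kg)
v₂ = 1.14 × 10^3 m/s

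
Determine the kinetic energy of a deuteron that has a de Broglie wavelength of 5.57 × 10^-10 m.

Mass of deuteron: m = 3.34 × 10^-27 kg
2.12 × 10^-22 J (or 1.32 × 10^-3 eV)

From λ = h/√(2mKE), we solve for KE:

λ² = h²/(2mKE)
KE = h²/(2mλ²)
KE = (6.626 × 10^-34 J·s)² / (2 × 3.34 × 10^-27 kg × (5.57 × 10^-10 m)²)
KE = 2.12 × 10^-22 J
KE = 1.32 × 10^-3 eV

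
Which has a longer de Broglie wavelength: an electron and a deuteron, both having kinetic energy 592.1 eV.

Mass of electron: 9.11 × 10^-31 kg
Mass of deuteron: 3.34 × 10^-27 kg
The electron has the longer wavelength.

Using λ = h/√(2mKE):

For electron: λ₁ = h/√(2m₁KE) = 5.04 × 10^-11 m
For deuteron: λ₂ = h/√(2m₂KE) = 8.32 × 10^-13 m

Since λ ∝ 1/√m at constant kinetic energy, the lighter particle has the longer wavelength.

The electron has the longer de Broglie wavelength.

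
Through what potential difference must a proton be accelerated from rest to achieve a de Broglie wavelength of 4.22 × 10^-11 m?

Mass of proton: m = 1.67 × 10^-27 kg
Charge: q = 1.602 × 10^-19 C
4.61 × 10^-1 V

From λ = h/√(2mqV), we solve for V:

λ² = h²/(2mqV)
V = h²/(2mqλ²)
V = (6.626 × 10^-34 J·s)² / (2 × 1.67 × 10^-27 kg × 1.602 × 10^-19 C × (4.22 × 10^-11 m)²)
V = 4.61 × 10^-1 V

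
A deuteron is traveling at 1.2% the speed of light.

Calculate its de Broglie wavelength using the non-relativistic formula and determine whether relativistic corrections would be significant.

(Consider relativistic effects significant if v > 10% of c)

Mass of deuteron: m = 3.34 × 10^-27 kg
No, relativistic corrections are not needed.

Using the non-relativistic de Broglie formula λ = h/(mv):

v = 1.2% × c = 3.598 × 10^6 m/s

λ = h/(mv)
λ = (6.626 × 10^-34 J·s) / (3.34 × 10^-27 kg × 3.598 × 10^6 m/s)
λ = 5.51 × 10^-14 m

Since v = 1.2% of c < 10% of c, relativistic corrections are NOT significant and this non-relativistic result is a good approximation.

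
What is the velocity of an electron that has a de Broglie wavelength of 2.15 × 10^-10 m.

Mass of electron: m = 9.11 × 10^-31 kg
3.38 × 10^6 m/s

From the de Broglie relation λ = h/(mv), we solve for v:

v = h/(mλ)
v = (6.626 × 10^-34 J·s) / (9.11 × 10^-31 kg × 2.15 × 10^-10 m)
v = 3.38 × 10^6 m/s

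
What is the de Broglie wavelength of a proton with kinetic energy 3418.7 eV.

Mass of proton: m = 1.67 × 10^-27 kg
4.90 × 10^-13 m

Using λ = h/√(2mKE):

First convert KE to Joules: KE = 3418.7 eV = 5.477 × 10^-16 J

λ = h/√(2mKE)
λ = (6.626 × 10^-34 J·s) / √(2 × 1.67 × 10^-27 kg × 5.477 × 10^-16 J)
λ = 4.90 × 10^-13 m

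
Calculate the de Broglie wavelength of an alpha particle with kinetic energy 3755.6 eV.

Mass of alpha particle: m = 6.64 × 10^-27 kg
2.34 × 10^-13 m

Using λ = h/√(2mKE):

First convert KE to Joules: KE = 3755.6 eV = 6.017 × 10^-16 J

λ = h/√(2mKE)
λ = (6.626 × 10^-34 J·s) / √(2 × 6.64 × 10^-27 kg × 6.017 × 10^-16 J)
λ = 2.34 × 10^-13 m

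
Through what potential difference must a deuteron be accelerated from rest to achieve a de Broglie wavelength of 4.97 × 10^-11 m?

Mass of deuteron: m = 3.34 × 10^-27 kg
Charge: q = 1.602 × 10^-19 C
1.66 × 10^-1 V

From λ = h/√(2mqV), we solve for V:

λ² = h²/(2mqV)
V = h²/(2mqλ²)
V = (6.626 × 10^-34 J·s)² / (2 × 3.34 × 10^-27 kg × 1.602 × 10^-19 C × (4.97 × 10^-11 m)²)
V = 1.66 × 10^-1 V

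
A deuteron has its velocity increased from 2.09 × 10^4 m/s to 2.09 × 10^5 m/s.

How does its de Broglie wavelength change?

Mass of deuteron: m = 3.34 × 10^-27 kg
The wavelength decreases by a factor of 10.

Using λ = h/(mv):

Initial wavelength: λ₁ = h/(mv₁) = 9.49 × 10^-12 m
Final wavelength: λ₂ = h/(mv₂) = 9.49 × 10^-13 m

Since λ ∝ 1/v, when velocity increases by a factor of 10, the wavelength decreases by a factor of 10.

λ₂/λ₁ = v₁/v₂ = 1/10

The wavelength decreases by a factor of 10.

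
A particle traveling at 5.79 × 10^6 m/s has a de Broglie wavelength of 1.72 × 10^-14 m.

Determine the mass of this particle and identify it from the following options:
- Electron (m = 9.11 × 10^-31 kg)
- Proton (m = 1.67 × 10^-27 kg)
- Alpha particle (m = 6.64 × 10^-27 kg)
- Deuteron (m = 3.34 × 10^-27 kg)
The particle is an alpha particle.

From λ = h/(mv), solve for mass:

m = h/(λv)
m = (6.626 × 10^-34 J·s) / (1.72 × 10^-14 m × 5.79 × 10^6 m/s)
m = 6.65 × 10^-27 kg

Comparing with the listed masses, this is closest to an alpha particle.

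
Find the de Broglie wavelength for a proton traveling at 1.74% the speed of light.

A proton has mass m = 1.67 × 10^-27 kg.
7.61 × 10^-14 m

Using the de Broglie relation λ = h/(mv):

v = 1.74% × c = 5.216 × 10^6 m/s

λ = h/(mv)
λ = (6.626 × 10^-34 J·s) / (1.67 × 10^-27 kg × 5.216 × 10^6 m/s)
λ = 7.61 × 10^-14 m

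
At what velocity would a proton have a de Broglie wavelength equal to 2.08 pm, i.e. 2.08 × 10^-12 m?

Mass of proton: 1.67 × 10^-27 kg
1.91 × 10^5 m/s

From λ = h/(mv), solve for v:

v = h/(mλ)
v = (6.626 × 10^-34 J·s) / (1.67 × 10^-27 kg × 2.08 × 10^-12 m)
v = 1.91 × 10^5 m/s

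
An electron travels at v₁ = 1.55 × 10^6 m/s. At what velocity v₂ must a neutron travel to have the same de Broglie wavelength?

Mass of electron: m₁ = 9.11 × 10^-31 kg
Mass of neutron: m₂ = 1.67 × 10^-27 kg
v₂ = 8.46 × 10^2 m/s

For equal de Broglie wavelengths: λ₁ = λ₂

h/(m₁v₁) = h/(m₂v₂)
m₁v₁ = m₂v₂
v₂ = v₁ · (m₁/m₂)

v₂ = 1.55 × 10^6 m/s × (9.11 × 10^-31 kg / 1.67 × 10^-27 kg)
v₂ = 8.46 × 10^2 m/s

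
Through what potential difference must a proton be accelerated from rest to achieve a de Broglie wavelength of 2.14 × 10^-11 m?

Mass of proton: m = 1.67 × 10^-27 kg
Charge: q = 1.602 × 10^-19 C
1.79 V

From λ = h/√(2mqV), we solve for V:

λ² = h²/(2mqV)
V = h²/(2mqλ²)
V = (6.626 × 10^-34 J·s)² / (2 × 1.67 × 10^-27 kg × 1.602 × 10^-19 C × (2.14 × 10^-11 m)²)
V = 1.79 V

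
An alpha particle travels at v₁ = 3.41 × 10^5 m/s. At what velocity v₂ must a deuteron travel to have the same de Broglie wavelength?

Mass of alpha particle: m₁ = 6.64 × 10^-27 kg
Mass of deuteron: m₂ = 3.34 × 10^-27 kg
v₂ = 6.78 × 10^5 m/s

For equal de Broglie wavelengths: λ₁ = λ₂

h/(m₁v₁) = h/(m₂v₂)
m₁v₁ = m₂v₂
v₂ = v₁ · (m₁/m₂)

v₂ = 3.41 × 10^5 m/s × (6.64 × 10^-27 kg / 3.34 × 10^-27 kg)
v₂ = 6.78 × 10^5 m/s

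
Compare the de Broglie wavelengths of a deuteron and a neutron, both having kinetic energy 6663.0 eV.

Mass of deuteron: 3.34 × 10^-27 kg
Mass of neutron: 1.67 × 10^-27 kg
The neutron has the longer wavelength.

Using λ = h/√(2mKE):

For deuteron: λ₁ = h/√(2m₁KE) = 2.48 × 10^-13 m
For neutron: λ₂ = h/√(2m₂KE) = 3.51 × 10^-13 m

Since λ ∝ 1/√m at constant kinetic energy, the lighter particle has the longer wavelength.

The neutron has the longer de Broglie wavelength.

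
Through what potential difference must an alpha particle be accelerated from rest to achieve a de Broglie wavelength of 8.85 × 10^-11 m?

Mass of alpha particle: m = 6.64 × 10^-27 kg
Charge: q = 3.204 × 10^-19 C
1.32 × 10^-2 V

From λ = h/√(2mqV), we solve for V:

λ² = h²/(2mqV)
V = h²/(2mqλ²)
V = (6.626 × 10^-34 J·s)² / (2 × 6.64 × 10^-27 kg × 3.204 × 10^-19 C × (8.85 × 10^-11 m)²)
V = 1.32 × 10^-2 V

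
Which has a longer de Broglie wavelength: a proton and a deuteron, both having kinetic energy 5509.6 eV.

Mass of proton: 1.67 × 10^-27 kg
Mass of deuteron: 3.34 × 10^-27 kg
The proton has the longer wavelength.

Using λ = h/√(2mKE):

For proton: λ₁ = h/√(2m₁KE) = 3.86 × 10^-13 m
For deuteron: λ₂ = h/√(2m₂KE) = 2.73 × 10^-13 m

Since λ ∝ 1/√m at constant kinetic energy, the lighter particle has the longer wavelength.

The proton has the longer de Broglie wavelength.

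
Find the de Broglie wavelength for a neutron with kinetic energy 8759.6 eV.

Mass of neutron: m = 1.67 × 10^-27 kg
3.06 × 10^-13 m

Using λ = h/√(2mKE):

First convert KE to Joules: KE = 8759.6 eV = 1.403 × 10^-15 J

λ = h/√(2mKE)
λ = (6.626 × 10^-34 J·s) / √(2 × 1.67 × 10^-27 kg × 1.403 × 10^-15 J)
λ = 3.06 × 10^-13 m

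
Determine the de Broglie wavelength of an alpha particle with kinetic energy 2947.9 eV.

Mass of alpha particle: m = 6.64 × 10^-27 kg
2.65 × 10^-13 m

Using λ = h/√(2mKE):

First convert KE to Joules: KE = 2947.9 eV = 4.723 × 10^-16 J

λ = h/√(2mKE)
λ = (6.626 × 10^-34 J·s) / √(2 × 6.64 × 10^-27 kg × 4.723 × 10^-16 J)
λ = 2.65 × 10^-13 m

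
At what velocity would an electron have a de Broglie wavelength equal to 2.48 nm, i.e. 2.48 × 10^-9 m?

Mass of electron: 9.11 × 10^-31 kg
2.93 × 10^5 m/s

From λ = h/(mv), solve for v:

v = h/(mλ)
v = (6.626 × 10^-34 J·s) / (9.11 × 10^-31 kg × 2.48 × 10^-9 m)
v = 2.93 × 10^5 m/s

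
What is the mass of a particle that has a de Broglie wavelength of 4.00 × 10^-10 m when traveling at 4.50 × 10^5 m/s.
3.68 × 10^-30 kg

From the de Broglie relation λ = h/(mv), we solve for m:

m = h/(λv)
m = (6.626 × 10^-34 J·s) / (4.00 × 10^-10 m × 4.50 × 10^5 m/s)
m = 3.68 × 10^-30 kg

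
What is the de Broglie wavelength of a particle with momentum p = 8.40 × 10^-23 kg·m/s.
7.89 × 10^-12 m

Using the de Broglie relation λ = h/p:

λ = h/p
λ = (6.626 × 10^-34 J·s) / (8.40 × 10^-23 kg·m/s)
λ = 7.89 × 10^-12 m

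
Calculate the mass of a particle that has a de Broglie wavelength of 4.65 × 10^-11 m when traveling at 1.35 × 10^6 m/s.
1.06 × 10^-29 kg

From the de Broglie relation λ = h/(mv), we solve for m:

m = h/(λv)
m = (6.626 × 10^-34 J·s) / (4.65 × 10^-11 m × 1.35 × 10^6 m/s)
m = 1.06 × 10^-29 kg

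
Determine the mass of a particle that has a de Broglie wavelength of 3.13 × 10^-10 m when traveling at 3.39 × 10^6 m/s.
6.24 × 10^-31 kg

From the de Broglie relation λ = h/(mv), we solve for m:

m = h/(λv)
m = (6.626 × 10^-34 J·s) / (3.13 × 10^-10 m × 3.39 × 10^6 m/s)
m = 6.24 × 10^-31 kg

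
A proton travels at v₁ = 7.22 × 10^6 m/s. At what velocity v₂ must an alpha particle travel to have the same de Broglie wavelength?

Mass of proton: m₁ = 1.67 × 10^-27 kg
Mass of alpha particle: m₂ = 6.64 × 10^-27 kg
v₂ = 1.82 × 10^6 m/s

For equal de Broglie wavelengths: λ₁ = λ₂

h/(m₁v₁) = h/(m₂v₂)
m₁v₁ = m₂v₂
v₂ = v₁ · (m₁/m₂)

v₂ = 7.22 × 10^6 m/s × (1.67 × 10^-27 kg / 6.64 × 10^-27 kg)
v₂ = 1.82 × 10^6 m/s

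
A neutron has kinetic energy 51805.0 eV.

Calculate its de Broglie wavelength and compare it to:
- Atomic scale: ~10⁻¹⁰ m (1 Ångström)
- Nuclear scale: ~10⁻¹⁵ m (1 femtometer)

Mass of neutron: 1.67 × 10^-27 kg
λ = 1.26 × 10^-13 m, which is between nuclear and atomic scales.

Using λ = h/√(2mKE):

KE = 51805.0 eV = 8.300 × 10^-15 J

λ = h/√(2mKE)
λ = (6.626 × 10^-34 J·s) / √(2 × 1.67 × 10^-27 kg × 8.300 × 10^-15 J)
λ = 1.26 × 10^-13 m

Comparison:
- Atomic scale (10⁻¹⁰ m): λ is 0.0013× this size
- Nuclear scale (10⁻¹⁵ m): λ is 1.3e+02× this size

The wavelength is between nuclear and atomic scales.

This wavelength is appropriate for probing atomic structure but too large for nuclear physics experiments.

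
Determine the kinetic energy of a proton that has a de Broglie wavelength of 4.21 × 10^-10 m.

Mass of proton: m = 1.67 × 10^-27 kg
7.42 × 10^-22 J (or 4.63 × 10^-3 eV)

From λ = h/√(2mKE), we solve for KE:

λ² = h²/(2mKE)
KE = h²/(2mλ²)
KE = (6.626 × 10^-34 J·s)² / (2 × 1.67 × 10^-27 kg × (4.21 × 10^-10 m)²)
KE = 7.42 × 10^-22 J
KE = 4.63 × 10^-3 eV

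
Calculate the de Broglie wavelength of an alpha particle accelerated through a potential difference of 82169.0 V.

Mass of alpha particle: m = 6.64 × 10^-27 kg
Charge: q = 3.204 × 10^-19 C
3.54 × 10^-14 m

When a particle is accelerated through voltage V, it gains kinetic energy KE = qV.

The de Broglie wavelength is then λ = h/√(2mqV):

λ = h/√(2mqV)
λ = (6.626 × 10^-34 J·s) / √(2 × 6.64 × 10^-27 kg × 3.204 × 10^-19 C × 82169.0 V)
λ = 3.54 × 10^-14 m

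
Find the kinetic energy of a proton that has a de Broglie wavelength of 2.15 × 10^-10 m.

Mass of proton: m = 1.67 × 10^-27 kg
2.84 × 10^-21 J (or 0.0177 eV)

From λ = h/√(2mKE), we solve for KE:

λ² = h²/(2mKE)
KE = h²/(2mλ²)
KE = (6.626 × 10^-34 J·s)² / (2 × 1.67 × 10^-27 kg × (2.15 × 10^-10 m)²)
KE = 2.84 × 10^-21 J
KE = 0.0177 eV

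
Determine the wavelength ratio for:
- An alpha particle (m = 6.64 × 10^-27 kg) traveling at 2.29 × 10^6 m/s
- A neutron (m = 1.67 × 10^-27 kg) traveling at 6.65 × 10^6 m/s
λ₁/λ₂ = 0.730

Using λ = h/(mv):

λ₁ = h/(m₁v₁) = 4.36 × 10^-14 m
λ₂ = h/(m₂v₂) = 5.97 × 10^-14 m

Ratio λ₁/λ₂ = (m₂v₂)/(m₁v₁)
         = (1.67 × 10^-27 kg × 6.65 × 10^6 m/s) / (6.64 × 10^-27 kg × 2.29 × 10^6 m/s)
         = 0.730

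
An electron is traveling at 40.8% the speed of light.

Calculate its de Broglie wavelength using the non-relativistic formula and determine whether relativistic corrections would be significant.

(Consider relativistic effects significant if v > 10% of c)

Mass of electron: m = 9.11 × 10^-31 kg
Yes, relativistic corrections are needed.

Using the non-relativistic de Broglie formula λ = h/(mv):

v = 40.8% × c = 1.223 × 10^8 m/s

λ = h/(mv)
λ = (6.626 × 10^-34 J·s) / (9.11 × 10^-31 kg × 1.223 × 10^8 m/s)
λ = 5.95 × 10^-12 m

Since v = 40.8% of c > 10% of c, relativistic corrections ARE significant and the actual wavelength would differ from this non-relativistic estimate.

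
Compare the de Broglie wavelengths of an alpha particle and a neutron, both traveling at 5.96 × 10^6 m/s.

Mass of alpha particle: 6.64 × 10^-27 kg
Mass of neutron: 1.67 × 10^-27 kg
The neutron has the longer wavelength.

Using λ = h/(mv), since both particles have the same velocity, the wavelength depends only on mass.

For alpha particle: λ₁ = h/(m₁v) = 1.67 × 10^-14 m
For neutron: λ₂ = h/(m₂v) = 6.66 × 10^-14 m

Since λ ∝ 1/m at constant velocity, the lighter particle has the longer wavelength.

The neutron has the longer de Broglie wavelength.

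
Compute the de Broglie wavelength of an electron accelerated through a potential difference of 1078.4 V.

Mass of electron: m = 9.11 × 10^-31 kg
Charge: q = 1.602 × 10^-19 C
3.73 × 10^-11 m

When a particle is accelerated through voltage V, it gains kinetic energy KE = qV.

The de Broglie wavelength is then λ = h/√(2mqV):

λ = h/√(2mqV)
λ = (6.626 × 10^-34 J·s) / √(2 × 9.11 × 10^-31 kg × 1.602 × 10^-19 C × 1078.4 V)
λ = 3.73 × 10^-11 m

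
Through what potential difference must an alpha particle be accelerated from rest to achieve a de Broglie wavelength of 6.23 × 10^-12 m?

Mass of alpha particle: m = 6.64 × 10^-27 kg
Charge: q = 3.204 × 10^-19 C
2.66 V

From λ = h/√(2mqV), we solve for V:

λ² = h²/(2mqV)
V = h²/(2mqλ²)
V = (6.626 × 10^-34 J·s)² / (2 × 6.64 × 10^-27 kg × 3.204 × 10^-19 C × (6.23 × 10^-12 m)²)
V = 2.66 V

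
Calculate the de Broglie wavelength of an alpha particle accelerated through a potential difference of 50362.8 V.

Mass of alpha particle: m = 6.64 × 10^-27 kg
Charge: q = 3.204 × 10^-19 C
4.53 × 10^-14 m

When a particle is accelerated through voltage V, it gains kinetic energy KE = qV.

The de Broglie wavelength is then λ = h/√(2mqV):

λ = h/√(2mqV)
λ = (6.626 × 10^-34 J·s) / √(2 × 6.64 × 10^-27 kg × 3.204 × 10^-19 C × 50362.8 V)
λ = 4.53 × 10^-14 m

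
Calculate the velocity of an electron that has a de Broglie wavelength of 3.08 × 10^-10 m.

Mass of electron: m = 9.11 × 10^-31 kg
2.36 × 10^6 m/s

From the de Broglie relation λ = h/(mv), we solve for v:

v = h/(mλ)
v = (6.626 × 10^-34 J·s) / (9.11 × 10^-31 kg × 3.08 × 10^-10 m)
v = 2.36 × 10^6 m/s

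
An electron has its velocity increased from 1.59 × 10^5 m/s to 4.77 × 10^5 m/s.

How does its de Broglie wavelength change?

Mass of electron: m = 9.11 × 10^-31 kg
The wavelength decreases by a factor of 3.

Using λ = h/(mv):

Initial wavelength: λ₁ = h/(mv₁) = 4.57 × 10^-9 m
Final wavelength: λ₂ = h/(mv₂) = 1.52 × 10^-9 m

Since λ ∝ 1/v, when velocity increases by a factor of 3, the wavelength decreases by a factor of 3.

λ₂/λ₁ = v₁/v₂ = 1/3

The wavelength decreases by a factor of 3.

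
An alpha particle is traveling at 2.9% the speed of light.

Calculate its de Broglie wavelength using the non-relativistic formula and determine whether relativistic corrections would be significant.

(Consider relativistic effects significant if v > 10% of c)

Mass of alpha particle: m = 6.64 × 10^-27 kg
No, relativistic corrections are not needed.

Using the non-relativistic de Broglie formula λ = h/(mv):

v = 2.9% × c = 8.694 × 10^6 m/s

λ = h/(mv)
λ = (6.626 × 10^-34 J·s) / (6.64 × 10^-27 kg × 8.694 × 10^6 m/s)
λ = 1.15 × 10^-14 m

Since v = 2.9% of c < 10% of c, relativistic corrections are NOT significant and this non-relativistic result is a good approximation.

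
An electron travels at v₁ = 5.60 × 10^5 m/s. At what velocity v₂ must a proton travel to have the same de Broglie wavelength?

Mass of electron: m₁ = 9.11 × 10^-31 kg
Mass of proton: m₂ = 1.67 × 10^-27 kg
v₂ = 3.05 × 10^2 m/s

For equal de Broglie wavelengths: λ₁ = λ₂

h/(m₁v₁) = h/(m₂v₂)
m₁v₁ = m₂v₂
v₂ = v₁ · (m₁/m₂)

v₂ = 5.60 × 10^5 m/s × (9.11 × 10^-31 kg / 1.67 × 10^-27 kg)
v₂ = 3.05 × 10^2 m/s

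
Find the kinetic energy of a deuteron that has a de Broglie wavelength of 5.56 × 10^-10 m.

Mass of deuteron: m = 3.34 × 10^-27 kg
2.13 × 10^-22 J (or 1.33 × 10^-3 eV)

From λ = h/√(2mKE), we solve for KE:

λ² = h²/(2mKE)
KE = h²/(2mλ²)
KE = (6.626 × 10^-34 J·s)² / (2 × 3.34 × 10^-27 kg × (5.56 × 10^-10 m)²)
KE = 2.13 × 10^-22 J
KE = 1.33 × 10^-3 eV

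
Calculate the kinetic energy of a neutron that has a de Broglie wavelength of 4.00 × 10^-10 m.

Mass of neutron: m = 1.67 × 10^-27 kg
8.22 × 10^-22 J (or 5.13 × 10^-3 eV)

From λ = h/√(2mKE), we solve for KE:

λ² = h²/(2mKE)
KE = h²/(2mλ²)
KE = (6.626 × 10^-34 J·s)² / (2 × 1.67 × 10^-27 kg × (4.00 × 10^-10 m)²)
KE = 8.22 × 10^-22 J
KE = 5.13 × 10^-3 eV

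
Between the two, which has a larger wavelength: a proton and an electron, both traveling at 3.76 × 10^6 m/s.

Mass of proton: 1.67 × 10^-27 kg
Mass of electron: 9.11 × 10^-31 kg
The electron has the longer wavelength.

Using λ = h/(mv), since both particles have the same velocity, the wavelength depends only on mass.

For proton: λ₁ = h/(m₁v) = 1.06 × 10^-13 m
For electron: λ₂ = h/(m₂v) = 1.93 × 10^-10 m

Since λ ∝ 1/m at constant velocity, the lighter particle has the longer wavelength.

The electron has the longer de Broglie wavelength.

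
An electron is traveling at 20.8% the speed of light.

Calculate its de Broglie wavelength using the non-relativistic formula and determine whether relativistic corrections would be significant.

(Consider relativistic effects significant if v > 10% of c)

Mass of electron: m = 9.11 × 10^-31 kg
Yes, relativistic corrections are needed.

Using the non-relativistic de Broglie formula λ = h/(mv):

v = 20.8% × c = 6.236 × 10^7 m/s

λ = h/(mv)
λ = (6.626 × 10^-34 J·s) / (9.11 × 10^-31 kg × 6.236 × 10^7 m/s)
λ = 1.17 × 10^-11 m

Since v = 20.8% of c > 10% of c, relativistic corrections ARE significant and the actual wavelength would differ from this non-relativistic estimate.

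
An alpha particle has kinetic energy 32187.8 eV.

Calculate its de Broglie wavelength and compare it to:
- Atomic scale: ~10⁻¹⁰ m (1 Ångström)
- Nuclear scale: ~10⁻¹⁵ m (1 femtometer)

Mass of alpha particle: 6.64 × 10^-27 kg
λ = 8.01 × 10^-14 m, which is between nuclear and atomic scales.

Using λ = h/√(2mKE):

KE = 32187.8 eV = 5.157 × 10^-15 J

λ = h/√(2mKE)
λ = (6.626 × 10^-34 J·s) / √(2 × 6.64 × 10^-27 kg × 5.157 × 10^-15 J)
λ = 8.01 × 10^-14 m

Comparison:
- Atomic scale (10⁻¹⁰ m): λ is 0.0008× this size
- Nuclear scale (10⁻¹⁵ m): λ is 80× this size

The wavelength is between nuclear and atomic scales.

This wavelength is appropriate for probing atomic structure but too large for nuclear physics experiments.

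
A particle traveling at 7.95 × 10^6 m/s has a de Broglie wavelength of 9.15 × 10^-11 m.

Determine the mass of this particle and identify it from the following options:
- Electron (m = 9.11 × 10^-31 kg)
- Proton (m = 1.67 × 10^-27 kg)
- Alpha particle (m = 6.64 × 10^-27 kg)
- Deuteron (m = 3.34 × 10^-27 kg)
The particle is an electron.

From λ = h/(mv), solve for mass:

m = h/(λv)
m = (6.626 × 10^-34 J·s) / (9.15 × 10^-11 m × 7.95 × 10^6 m/s)
m = 9.11 × 10^-31 kg

Comparing with the listed masses, this is closest to an electron.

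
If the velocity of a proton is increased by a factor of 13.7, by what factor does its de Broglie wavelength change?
The wavelength decreases by a factor of 13.7.

From λ = h/(mv), the wavelength is inversely proportional to velocity:

λ ∝ 1/v

If v → 13.7v, then λ → λ/13.7

When velocity is increased by a factor of 13.7, the wavelength decreases by a factor of 13.7.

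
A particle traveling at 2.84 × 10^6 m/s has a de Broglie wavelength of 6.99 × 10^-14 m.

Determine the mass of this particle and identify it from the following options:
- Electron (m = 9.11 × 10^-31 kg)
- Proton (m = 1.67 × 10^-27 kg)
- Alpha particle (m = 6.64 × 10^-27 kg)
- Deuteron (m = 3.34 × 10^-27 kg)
The particle is a deuteron.

From λ = h/(mv), solve for mass:

m = h/(λv)
m = (6.626 × 10^-34 J·s) / (6.99 × 10^-14 m × 2.84 × 10^6 m/s)
m = 3.34 × 10^-27 kg

Comparing with the listed masses, this is closest to a deuteron.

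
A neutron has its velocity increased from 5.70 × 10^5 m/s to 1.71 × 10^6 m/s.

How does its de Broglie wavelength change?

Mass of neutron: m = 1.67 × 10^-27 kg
The wavelength decreases by a factor of 3.

Using λ = h/(mv):

Initial wavelength: λ₁ = h/(mv₁) = 6.96 × 10^-13 m
Final wavelength: λ₂ = h/(mv₂) = 2.32 × 10^-13 m

Since λ ∝ 1/v, when velocity increases by a factor of 3, the wavelength decreases by a factor of 3.

λ₂/λ₁ = v₁/v₂ = 1/3

The wavelength decreases by a factor of 3.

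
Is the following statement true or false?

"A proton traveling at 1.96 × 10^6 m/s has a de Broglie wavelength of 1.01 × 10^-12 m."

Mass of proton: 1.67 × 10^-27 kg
False

The claim is incorrect.

Using λ = h/(mv):
λ = (6.626 × 10^-34 J·s) / (1.67 × 10^-27 kg × 1.96 × 10^6 m/s)
λ = 2.02 × 10^-13 m

The actual wavelength differs from the claimed 1.01 × 10^-12 m.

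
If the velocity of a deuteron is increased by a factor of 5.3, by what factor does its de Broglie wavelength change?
The wavelength decreases by a factor of 5.3.

From λ = h/(mv), the wavelength is inversely proportional to velocity:

λ ∝ 1/v

If v → 5.3v, then λ → λ/5.3

When velocity is increased by a factor of 5.3, the wavelength decreases by a factor of 5.3.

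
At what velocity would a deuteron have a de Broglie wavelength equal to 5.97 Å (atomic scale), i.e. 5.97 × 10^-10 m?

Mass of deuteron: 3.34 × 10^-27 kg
3.32 × 10^2 m/s

From λ = h/(mv), solve for v:

v = h/(mλ)
v = (6.626 × 10^-34 J·s) / (3.34 × 10^-27 kg × 5.97 × 10^-10 m)
v = 3.32 × 10^2 m/s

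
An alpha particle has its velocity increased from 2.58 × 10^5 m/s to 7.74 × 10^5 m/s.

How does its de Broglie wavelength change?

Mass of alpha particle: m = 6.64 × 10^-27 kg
The wavelength decreases by a factor of 3.

Using λ = h/(mv):

Initial wavelength: λ₁ = h/(mv₁) = 3.87 × 10^-13 m
Final wavelength: λ₂ = h/(mv₂) = 1.29 × 10^-13 m

Since λ ∝ 1/v, when velocity increases by a factor of 3, the wavelength decreases by a factor of 3.

λ₂/λ₁ = v₁/v₂ = 1/3

The wavelength decreases by a factor of 3.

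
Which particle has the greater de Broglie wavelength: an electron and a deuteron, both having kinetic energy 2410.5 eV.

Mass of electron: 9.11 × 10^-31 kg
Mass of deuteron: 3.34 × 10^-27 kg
The electron has the longer wavelength.

Using λ = h/√(2mKE):

For electron: λ₁ = h/√(2m₁KE) = 2.50 × 10^-11 m
For deuteron: λ₂ = h/√(2m₂KE) = 4.13 × 10^-13 m

Since λ ∝ 1/√m at constant kinetic energy, the lighter particle has the longer wavelength.

The electron has the longer de Broglie wavelength.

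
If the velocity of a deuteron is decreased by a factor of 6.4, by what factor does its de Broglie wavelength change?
The wavelength increases by a factor of 6.4.

From λ = h/(mv), the wavelength is inversely proportional to velocity:

λ ∝ 1/v

If v → v/6.4, then λ → 6.4λ

When velocity is decreased by a factor of 6.4, the wavelength increases by a factor of 6.4.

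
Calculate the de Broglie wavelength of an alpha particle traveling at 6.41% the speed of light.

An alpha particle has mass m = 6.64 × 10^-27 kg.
5.19 × 10^-15 m

Using the de Broglie relation λ = h/(mv):

v = 6.41% × c = 1.922 × 10^7 m/s

λ = h/(mv)
λ = (6.626 × 10^-34 J·s) / (6.64 × 10^-27 kg × 1.922 × 10^7 m/s)
λ = 5.19 × 10^-15 m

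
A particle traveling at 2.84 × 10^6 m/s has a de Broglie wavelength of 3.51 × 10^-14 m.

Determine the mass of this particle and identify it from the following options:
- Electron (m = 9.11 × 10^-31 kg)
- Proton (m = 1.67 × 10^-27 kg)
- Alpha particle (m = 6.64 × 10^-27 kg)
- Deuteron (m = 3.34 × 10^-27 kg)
The particle is an alpha particle.

From λ = h/(mv), solve for mass:

m = h/(λv)
m = (6.626 × 10^-34 J·s) / (3.51 × 10^-14 m × 2.84 × 10^6 m/s)
m = 6.65 × 10^-27 kg

Comparing with the listed masses, this is closest to an alpha particle.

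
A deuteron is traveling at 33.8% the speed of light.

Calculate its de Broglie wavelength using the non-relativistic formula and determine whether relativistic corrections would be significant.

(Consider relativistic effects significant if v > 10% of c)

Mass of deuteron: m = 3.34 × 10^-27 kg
Yes, relativistic corrections are needed.

Using the non-relativistic de Broglie formula λ = h/(mv):

v = 33.8% × c = 1.013 × 10^8 m/s

λ = h/(mv)
λ = (6.626 × 10^-34 J·s) / (3.34 × 10^-27 kg × 1.013 × 10^8 m/s)
λ = 1.96 × 10^-15 m

Since v = 33.8% of c > 10% of c, relativistic corrections ARE significant and the actual wavelength would differ from this non-relativistic estimate.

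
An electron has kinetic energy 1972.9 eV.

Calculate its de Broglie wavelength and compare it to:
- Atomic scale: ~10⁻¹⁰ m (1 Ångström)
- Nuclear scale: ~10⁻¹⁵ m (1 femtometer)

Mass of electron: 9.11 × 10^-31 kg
λ = 2.76 × 10^-11 m, which is between nuclear and atomic scales.

Using λ = h/√(2mKE):

KE = 1972.9 eV = 3.161 × 10^-16 J

λ = h/√(2mKE)
λ = (6.626 × 10^-34 J·s) / √(2 × 9.11 × 10^-31 kg × 3.161 × 10^-16 J)
λ = 2.76 × 10^-11 m

Comparison:
- Atomic scale (10⁻¹⁰ m): λ is 0.28× this size
- Nuclear scale (10⁻¹⁵ m): λ is 2.8e+04× this size

The wavelength is between nuclear and atomic scales.

This wavelength is appropriate for probing atomic structure but too large for nuclear physics experiments.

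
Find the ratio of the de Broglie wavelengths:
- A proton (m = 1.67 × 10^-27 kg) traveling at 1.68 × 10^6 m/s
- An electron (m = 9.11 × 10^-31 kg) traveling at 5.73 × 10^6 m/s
λ₁/λ₂ = 1.86 × 10^-3

Using λ = h/(mv):

λ₁ = h/(m₁v₁) = 2.36 × 10^-13 m
λ₂ = h/(m₂v₂) = 1.27 × 10^-10 m

Ratio λ₁/λ₂ = (m₂v₂)/(m₁v₁)
         = (9.11 × 10^-31 kg × 5.73 × 10^6 m/s) / (1.67 × 10^-27 kg × 1.68 × 10^6 m/s)
         = 1.86 × 10^-3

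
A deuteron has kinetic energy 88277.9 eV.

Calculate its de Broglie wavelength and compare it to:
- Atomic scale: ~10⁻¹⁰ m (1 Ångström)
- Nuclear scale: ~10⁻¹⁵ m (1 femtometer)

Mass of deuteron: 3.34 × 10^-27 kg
λ = 6.82 × 10^-14 m, which is between nuclear and atomic scales.

Using λ = h/√(2mKE):

KE = 88277.9 eV = 1.414 × 10^-14 J

λ = h/√(2mKE)
λ = (6.626 × 10^-34 J·s) / √(2 × 3.34 × 10^-27 kg × 1.414 × 10^-14 J)
λ = 6.82 × 10^-14 m

Comparison:
- Atomic scale (10⁻¹⁰ m): λ is 0.00068× this size
- Nuclear scale (10⁻¹⁵ m): λ is 68× this size

The wavelength is between nuclear and atomic scales.

This wavelength is appropriate for probing atomic structure but too large for nuclear physics experiments.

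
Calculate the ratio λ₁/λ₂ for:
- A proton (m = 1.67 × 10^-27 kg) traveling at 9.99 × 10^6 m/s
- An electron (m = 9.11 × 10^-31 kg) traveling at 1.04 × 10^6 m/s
λ₁/λ₂ = 5.68 × 10^-5

Using λ = h/(mv):

λ₁ = h/(m₁v₁) = 3.97 × 10^-14 m
λ₂ = h/(m₂v₂) = 6.99 × 10^-10 m

Ratio λ₁/λ₂ = (m₂v₂)/(m₁v₁)
         = (9.11 × 10^-31 kg × 1.04 × 10^6 m/s) / (1.67 × 10^-27 kg × 9.99 × 10^6 m/s)
         = 5.68 × 10^-5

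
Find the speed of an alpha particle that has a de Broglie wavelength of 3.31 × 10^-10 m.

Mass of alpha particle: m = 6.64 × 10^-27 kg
3.01 × 10^2 m/s

From the de Broglie relation λ = h/(mv), we solve for v:

v = h/(mλ)
v = (6.626 × 10^-34 J·s) / (6.64 × 10^-27 kg × 3.31 × 10^-10 m)
v = 3.01 × 10^2 m/s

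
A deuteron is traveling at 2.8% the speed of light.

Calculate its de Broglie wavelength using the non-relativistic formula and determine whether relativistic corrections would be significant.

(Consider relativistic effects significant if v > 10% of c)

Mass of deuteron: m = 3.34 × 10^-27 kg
No, relativistic corrections are not needed.

Using the non-relativistic de Broglie formula λ = h/(mv):

v = 2.8% × c = 8.394 × 10^6 m/s

λ = h/(mv)
λ = (6.626 × 10^-34 J·s) / (3.34 × 10^-27 kg × 8.394 × 10^6 m/s)
λ = 2.36 × 10^-14 m

Since v = 2.8% of c < 10% of c, relativistic corrections are NOT significant and this non-relativistic result is a good approximation.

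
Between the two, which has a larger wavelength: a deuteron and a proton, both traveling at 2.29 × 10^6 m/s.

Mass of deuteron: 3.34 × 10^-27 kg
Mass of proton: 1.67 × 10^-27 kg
The proton has the longer wavelength.

Using λ = h/(mv), since both particles have the same velocity, the wavelength depends only on mass.

For deuteron: λ₁ = h/(m₁v) = 8.66 × 10^-14 m
For proton: λ₂ = h/(m₂v) = 1.73 × 10^-13 m

Since λ ∝ 1/m at constant velocity, the lighter particle has the longer wavelength.

The proton has the longer de Broglie wavelength.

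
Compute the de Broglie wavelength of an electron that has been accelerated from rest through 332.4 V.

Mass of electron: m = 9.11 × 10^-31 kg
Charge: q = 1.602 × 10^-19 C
6.73 × 10^-11 m

When a particle is accelerated through voltage V, it gains kinetic energy KE = qV.

The de Broglie wavelength is then λ = h/√(2mqV):

λ = h/√(2mqV)
λ = (6.626 × 10^-34 J·s) / √(2 × 9.11 × 10^-31 kg × 1.602 × 10^-19 C × 332.4 V)
λ = 6.73 × 10^-11 m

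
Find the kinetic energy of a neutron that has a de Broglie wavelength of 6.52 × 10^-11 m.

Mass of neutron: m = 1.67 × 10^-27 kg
3.09 × 10^-20 J (or 0.193 eV)

From λ = h/√(2mKE), we solve for KE:

λ² = h²/(2mKE)
KE = h²/(2mλ²)
KE = (6.626 × 10^-34 J·s)² / (2 × 1.67 × 10^-27 kg × (6.52 × 10^-11 m)²)
KE = 3.09 × 10^-20 J
KE = 0.193 eV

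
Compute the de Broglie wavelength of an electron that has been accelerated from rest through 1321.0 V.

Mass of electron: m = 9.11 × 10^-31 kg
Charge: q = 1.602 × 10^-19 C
3.37 × 10^-11 m

When a particle is accelerated through voltage V, it gains kinetic energy KE = qV.

The de Broglie wavelength is then λ = h/√(2mqV):

λ = h/√(2mqV)
λ = (6.626 × 10^-34 J·s) / √(2 × 9.11 × 10^-31 kg × 1.602 × 10^-19 C × 1321.0 V)
λ = 3.37 × 10^-11 m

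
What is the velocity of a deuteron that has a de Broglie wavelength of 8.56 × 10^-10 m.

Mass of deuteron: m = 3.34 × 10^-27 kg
2.32 × 10^2 m/s

From the de Broglie relation λ = h/(mv), we solve for v:

v = h/(mλ)
v = (6.626 × 10^-34 J·s) / (3.34 × 10^-27 kg × 8.56 × 10^-10 m)
v = 2.32 × 10^2 m/s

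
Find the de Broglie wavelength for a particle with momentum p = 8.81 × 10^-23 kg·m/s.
7.52 × 10^-12 m

Using the de Broglie relation λ = h/p:

λ = h/p
λ = (6.626 × 10^-34 J·s) / (8.81 × 10^-23 kg·m/s)
λ = 7.52 × 10^-12 m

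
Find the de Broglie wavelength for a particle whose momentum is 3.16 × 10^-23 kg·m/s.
2.10 × 10^-11 m

Using the de Broglie relation λ = h/p:

λ = h/p
λ = (6.626 × 10^-34 J·s) / (3.16 × 10^-23 kg·m/s)
λ = 2.10 × 10^-11 m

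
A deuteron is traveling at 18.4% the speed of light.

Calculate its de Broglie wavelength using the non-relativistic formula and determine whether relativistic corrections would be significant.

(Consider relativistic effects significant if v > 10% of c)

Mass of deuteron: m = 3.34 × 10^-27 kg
Yes, relativistic corrections are needed.

Using the non-relativistic de Broglie formula λ = h/(mv):

v = 18.4% × c = 5.516 × 10^7 m/s

λ = h/(mv)
λ = (6.626 × 10^-34 J·s) / (3.34 × 10^-27 kg × 5.516 × 10^7 m/s)
λ = 3.60 × 10^-15 m

Since v = 18.4% of c > 10% of c, relativistic corrections ARE significant and the actual wavelength would differ from this non-relativistic estimate.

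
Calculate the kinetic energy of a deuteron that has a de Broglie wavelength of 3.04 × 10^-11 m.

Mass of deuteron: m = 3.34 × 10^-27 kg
7.11 × 10^-20 J (or 0.444 eV)

From λ = h/√(2mKE), we solve for KE:

λ² = h²/(2mKE)
KE = h²/(2mλ²)
KE = (6.626 × 10^-34 J·s)² / (2 × 3.34 × 10^-27 kg × (3.04 × 10^-11 m)²)
KE = 7.11 × 10^-20 J
KE = 0.444 eV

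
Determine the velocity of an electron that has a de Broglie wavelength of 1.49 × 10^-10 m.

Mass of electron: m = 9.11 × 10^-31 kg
4.88 × 10^6 m/s

From the de Broglie relation λ = h/(mv), we solve for v:

v = h/(mλ)
v = (6.626 × 10^-34 J·s) / (9.11 × 10^-31 kg × 1.49 × 10^-10 m)
v = 4.88 × 10^6 m/s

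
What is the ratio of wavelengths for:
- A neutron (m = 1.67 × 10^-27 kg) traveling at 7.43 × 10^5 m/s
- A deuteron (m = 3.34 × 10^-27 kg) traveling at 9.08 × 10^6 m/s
λ₁/λ₂ = 24.4

Using λ = h/(mv):

λ₁ = h/(m₁v₁) = 5.34 × 10^-13 m
λ₂ = h/(m₂v₂) = 2.18 × 10^-14 m

Ratio λ₁/λ₂ = (m₂v₂)/(m₁v₁)
         = (3.34 × 10^-27 kg × 9.08 × 10^6 m/s) / (1.67 × 10^-27 kg × 7.43 × 10^5 m/s)
         = 24.4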